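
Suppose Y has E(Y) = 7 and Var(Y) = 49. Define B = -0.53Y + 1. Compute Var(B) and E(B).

B = -0.53Y + 1 is linear with a = -0.53, b = 1.
Var(B) = a²·Var(Y) = (-0.53)²·49 = 13.7641 (the additive constant 1 does not affect variance).
E(B) = a·E(Y) + b = (-0.53)·7 + 1 = -2.71.

Var(B) = 13.7641, E(B) = -2.71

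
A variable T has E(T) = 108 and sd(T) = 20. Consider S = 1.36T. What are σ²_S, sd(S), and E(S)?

S = 1.36T is linear with a = 1.36, b = 0.
σ²_T = 20² = 400.
σ²_S = a²·σ²_T = 1.36²·400 = 739.84.
sd(S) = |a|·sd(T) = |1.36|·20 = 27.2.
E(S) = a·E(T) + b = 1.36·108 = 146.88.

σ²_S = 739.84, sd(S) = 27.2, E(S) = 146.88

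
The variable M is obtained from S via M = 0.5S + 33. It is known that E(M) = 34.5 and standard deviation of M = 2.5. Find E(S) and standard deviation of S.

E(S) = 3, standard deviation of S = 5

From M = 0.5S + 33: E(M) = a·E(S) + b, so E(S) = (E(M) − b)/a = (34.5 − 33)/0.5 = 3.
standard deviation of M = |a|·standard deviation of S, so standard deviation of S = 2.5/|0.5| = 5.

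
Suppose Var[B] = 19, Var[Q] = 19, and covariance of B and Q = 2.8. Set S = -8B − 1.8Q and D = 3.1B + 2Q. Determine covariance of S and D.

covariance of S and D = -600.024

By bilinearity, covariance of S and D = ac·Var[B] + bd·Var[Q] + (ad+bc)·covariance of B and Q, with a=-8, b=-1.8, c=3.1, d=2.
ac·Var[B] = (-8)·3.1·19 = -471.2
bd·Var[Q] = (-1.8)·2·19 = -68.4
(ad+bc)·covariance of B and Q = (-21.58)·2.8 = -60.424
covariance of S and D = -471.2 + (-68.4) + (-60.424) = -600.024.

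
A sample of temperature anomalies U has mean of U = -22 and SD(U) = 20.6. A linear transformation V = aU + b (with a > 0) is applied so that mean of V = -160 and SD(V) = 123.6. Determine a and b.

a = 6, b = -28

SD(V) = a·SD(U) (a > 0), so a = 123.6/20.6 = 6.
mean of V = a·mean of U + b, so b = -160 − 6·(-22) = -28.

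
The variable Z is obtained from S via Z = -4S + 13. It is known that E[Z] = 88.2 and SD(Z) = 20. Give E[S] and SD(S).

From Z = -4S + 13: E[Z] = a·E[S] + b, so E[S] = (E[Z] − b)/a = (88.2 − 13)/(-4) = -18.8.
SD(Z) = |a|·SD(S), so SD(S) = 20/|-4| = 5.

E[S] = -18.8, SD(S) = 5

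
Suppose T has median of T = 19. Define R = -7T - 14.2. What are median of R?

A linear map preserves order up to sign, so median of R = a·median of T + b = (-7)·19 + (-14.2) = -147.2.

median of R = -147.2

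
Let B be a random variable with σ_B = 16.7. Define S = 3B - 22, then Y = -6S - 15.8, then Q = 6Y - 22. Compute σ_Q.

σ_S = |3|·16.7 = 50.1.
σ_Y = |-6|·50.1 = 300.6.
σ_Q = |6|·300.6 = 1803.6.

σ_Q = 1803.6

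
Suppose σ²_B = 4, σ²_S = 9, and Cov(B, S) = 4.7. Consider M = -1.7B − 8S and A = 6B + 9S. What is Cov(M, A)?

Cov(M, A) = -986.31

By bilinearity, Cov(M, A) = ac·σ²_B + bd·σ²_S + (ad+bc)·Cov(B, S), with a=-1.7, b=-8, c=6, d=9.
ac·σ²_B = (-1.7)·6·4 = -40.8
bd·σ²_S = (-8)·9·9 = -648
(ad+bc)·Cov(B, S) = (-63.3)·4.7 = -297.51
Cov(M, A) = -40.8 + (-648) + (-297.51) = -986.31.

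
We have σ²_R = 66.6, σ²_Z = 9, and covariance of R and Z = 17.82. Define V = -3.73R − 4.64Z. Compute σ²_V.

σ²_V = a²·σ²_R + b²·σ²_Z + 2ab·covariance of R and Z with a = -3.73, b = -4.64.
= (-3.73)²·66.6 + (-4.64)²·9 + 2·(-3.73)·(-4.64)·17.82
= 926.59914 + 193.7664 + 616.828608 = 1737.194148.

σ²_V = 1737.194148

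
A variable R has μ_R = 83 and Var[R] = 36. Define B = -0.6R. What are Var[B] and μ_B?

B = -0.6R is linear with a = -0.6, b = 0.
Var[B] = a²·Var[R] = (-0.6)²·36 = 12.96.
μ_B = a·μ_R + b = (-0.6)·83 = -49.8.

Var[B] = 12.96, μ_B = -49.8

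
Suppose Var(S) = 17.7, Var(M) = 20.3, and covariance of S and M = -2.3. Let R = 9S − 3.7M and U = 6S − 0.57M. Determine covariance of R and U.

By bilinearity, covariance of R and U = ac·Var(S) + bd·Var(M) + (ad+bc)·covariance of S and M, with a=9, b=-3.7, c=6, d=-0.57.
ac·Var(S) = 9·6·17.7 = 955.8
bd·Var(M) = (-3.7)·(-0.57)·20.3 = 42.8127
(ad+bc)·covariance of S and M = (-27.33)·(-2.3) = 62.859
covariance of R and U = 955.8 + 42.8127 + 62.859 = 1061.4717.

covariance of R and U = 1061.4717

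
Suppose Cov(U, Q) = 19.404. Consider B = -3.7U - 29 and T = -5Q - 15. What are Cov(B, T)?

Cov(B, T) = a·c·Cov(U, Q) = (-3.7)·(-5)·19.404 = 358.974. Additive constants drop out.

Cov(B, T) = 358.974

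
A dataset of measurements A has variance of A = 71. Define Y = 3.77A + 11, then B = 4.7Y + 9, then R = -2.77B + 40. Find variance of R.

variance of Y = 3.77²·71 = 1009.1159.
variance of B = 4.7²·1009.1159 = 22291.370231.
variance of R = (-2.77)²·22291.370231 = 171039.4546454399.

variance of R = 171039.4546454399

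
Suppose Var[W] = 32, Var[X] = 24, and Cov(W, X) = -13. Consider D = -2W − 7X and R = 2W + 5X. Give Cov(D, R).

Cov(D, R) = -656

By bilinearity, Cov(D, R) = ac·Var[W] + bd·Var[X] + (ad+bc)·Cov(W, X), with a=-2, b=-7, c=2, d=5.
ac·Var[W] = (-2)·2·32 = -128
bd·Var[X] = (-7)·5·24 = -840
(ad+bc)·Cov(W, X) = (-24)·(-13) = 312
Cov(D, R) = -128 + (-840) + 312 = -656.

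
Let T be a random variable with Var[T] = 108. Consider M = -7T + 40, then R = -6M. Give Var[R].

Var[R] = 190512

Var[M] = (-7)²·108 = 5292.
Var[R] = (-6)²·5292 = 190512.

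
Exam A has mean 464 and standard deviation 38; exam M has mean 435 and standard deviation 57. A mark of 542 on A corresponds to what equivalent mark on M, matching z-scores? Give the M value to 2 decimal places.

M = 552.00

z = (542 − 464)/38 ≈ 2.0526.
M = 435 + z·57 = 435 + (542 − 464)·57/38 = 552.00.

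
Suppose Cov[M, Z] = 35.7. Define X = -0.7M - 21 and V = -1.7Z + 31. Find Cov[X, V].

Cov[X, V] = 42.483

Cov[X, V] = a·c·Cov[M, Z] = (-0.7)·(-1.7)·35.7 = 42.483. Additive constants drop out.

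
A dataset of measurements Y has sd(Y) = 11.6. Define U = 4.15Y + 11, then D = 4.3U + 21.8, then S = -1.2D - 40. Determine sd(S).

sd(S) = 248.4024

sd(U) = |4.15|·11.6 = 48.14.
sd(D) = |4.3|·48.14 = 207.002.
sd(S) = |-1.2|·207.002 = 248.4024.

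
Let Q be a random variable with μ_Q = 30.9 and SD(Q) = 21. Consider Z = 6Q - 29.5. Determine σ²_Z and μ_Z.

Z = 6Q - 29.5 is linear with a = 6, b = -29.5.
σ²_Q = 21² = 441.
σ²_Z = a²·σ²_Q = 6²·441 = 15876 (the additive constant -29.5 does not affect variance).
μ_Z = a·μ_Q + b = 6·30.9 + (-29.5) = 155.9.

σ²_Z = 15876, μ_Z = 155.9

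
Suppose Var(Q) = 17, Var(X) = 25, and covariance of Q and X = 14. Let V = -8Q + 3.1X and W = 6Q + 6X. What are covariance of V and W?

By bilinearity, covariance of V and W = ac·Var(Q) + bd·Var(X) + (ad+bc)·covariance of Q and X, with a=-8, b=3.1, c=6, d=6.
ac·Var(Q) = (-8)·6·17 = -816
bd·Var(X) = 3.1·6·25 = 465
(ad+bc)·covariance of Q and X = (-29.4)·14 = -411.6
covariance of V and W = -816 + 465 + (-411.6) = -762.6.

covariance of V and W = -762.6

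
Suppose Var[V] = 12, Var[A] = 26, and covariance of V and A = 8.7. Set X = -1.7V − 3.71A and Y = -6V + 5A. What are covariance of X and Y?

By bilinearity, covariance of X and Y = ac·Var[V] + bd·Var[A] + (ad+bc)·covariance of V and A, with a=-1.7, b=-3.71, c=-6, d=5.
ac·Var[V] = (-1.7)·(-6)·12 = 122.4
bd·Var[A] = (-3.71)·5·26 = -482.3
(ad+bc)·covariance of V and A = (13.76)·8.7 = 119.712
covariance of X and Y = 122.4 + (-482.3) + 119.712 = -240.188.

covariance of X and Y = -240.188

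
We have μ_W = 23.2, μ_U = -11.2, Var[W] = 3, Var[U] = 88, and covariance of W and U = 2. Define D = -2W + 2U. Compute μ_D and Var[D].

μ_D = -68.8, Var[D] = 348

μ_D = (-2)·μ_W + 2·μ_U = (-2)·23.2 + 2·(-11.2) = -68.8.
Var[D] = a²·Var[W] + b²·Var[U] + 2ab·covariance of W and U with a = -2, b = 2.
= (-2)²·3 + 2²·88 + 2·(-2)·2·2
= 12 + 352 + (-16) = 348.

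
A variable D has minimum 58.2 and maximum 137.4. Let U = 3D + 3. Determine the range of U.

Range of D = 137.4 − 58.2 = 79.2.
Range(U) = |a|·Range(D) = |3|·79.2 = 237.6.

Range(U) = 237.6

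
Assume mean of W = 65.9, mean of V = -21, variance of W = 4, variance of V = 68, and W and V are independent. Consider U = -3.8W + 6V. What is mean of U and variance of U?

mean of U = -376.42, variance of U = 2505.76

mean of U = (-3.8)·mean of W + 6·mean of V = (-3.8)·65.9 + 6·(-21) = -376.42.
variance of U = a²·variance of W + b²·variance of V + 2ab·Cov(W, V) with a = -3.8, b = 6.
Independence gives Cov(W, V) = 0.
= (-3.8)²·4 + 6²·68 + 2·(-3.8)·6·0
= 57.76 + 2448 + 0 = 2505.76.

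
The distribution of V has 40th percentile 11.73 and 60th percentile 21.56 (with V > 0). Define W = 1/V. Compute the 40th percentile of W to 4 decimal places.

40th percentile of W = 0.0464

1/V is decreasing on V > 0, so percentile order reverses: P_{40}(W) uses P_{60}(V) = 21.56.
P_{40}(W) = 1/21.56 ≈ 0.0464.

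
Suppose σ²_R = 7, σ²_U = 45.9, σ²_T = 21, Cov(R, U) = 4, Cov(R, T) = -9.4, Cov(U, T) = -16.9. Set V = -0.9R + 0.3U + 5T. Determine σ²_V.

σ²_V = a²·σ²_R + b²·σ²_U + c²·σ²_T + 2ab·Cov(R, U) + 2ac·Cov(R, T) + 2bc·Cov(U, T), with a = -0.9, b = 0.3, c = 5.
= 5.67 + 4.131 + 525 + (-2.16) + 84.6 + (-50.7)
= 566.541.

σ²_V = 566.541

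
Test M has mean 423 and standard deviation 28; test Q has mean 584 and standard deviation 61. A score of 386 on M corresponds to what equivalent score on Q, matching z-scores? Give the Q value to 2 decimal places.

Q = 503.39

z = (386 − 423)/28 ≈ -1.3214.
Q = 584 + z·61 = 584 + (386 − 423)·61/28 ≈ 503.39.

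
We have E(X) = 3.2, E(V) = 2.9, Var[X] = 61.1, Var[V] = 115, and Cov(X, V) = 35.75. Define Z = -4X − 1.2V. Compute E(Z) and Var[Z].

E(Z) = (-4)·E(X) + (-1.2)·E(V) = (-4)·3.2 + (-1.2)·2.9 = -16.28.
Var[Z] = a²·Var[X] + b²·Var[V] + 2ab·Cov(X, V) with a = -4, b = -1.2.
= (-4)²·61.1 + (-1.2)²·115 + 2·(-4)·(-1.2)·35.75
= 977.6 + 165.6 + 343.2 = 1486.4.

E(Z) = -16.28, Var[Z] = 1486.4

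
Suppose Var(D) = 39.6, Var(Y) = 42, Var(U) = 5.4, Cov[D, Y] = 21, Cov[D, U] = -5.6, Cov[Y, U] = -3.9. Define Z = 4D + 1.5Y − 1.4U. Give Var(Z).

Var(Z) = 1069.784

Var(Z) = a²·Var(D) + b²·Var(Y) + c²·Var(U) + 2ab·Cov[D, Y] + 2ac·Cov[D, U] + 2bc·Cov[Y, U], with a = 4, b = 1.5, c = -1.4.
= 633.6 + 94.5 + 10.584 + 252 + 62.72 + 16.38
= 1069.784.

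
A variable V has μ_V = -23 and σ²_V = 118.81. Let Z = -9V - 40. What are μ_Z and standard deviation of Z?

μ_Z = 167, standard deviation of Z = 98.1

Z = -9V - 40 is linear with a = -9, b = -40.
μ_Z = a·μ_V + b = (-9)·(-23) + (-40) = 167.
standard deviation of V = √118.81 = 10.9.
standard deviation of Z = |a|·standard deviation of V = |-9|·10.9 = 98.1.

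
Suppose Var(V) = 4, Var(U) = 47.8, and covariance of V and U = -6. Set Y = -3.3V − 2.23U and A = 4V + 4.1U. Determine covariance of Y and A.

covariance of Y and A = -355.1354

By bilinearity, covariance of Y and A = ac·Var(V) + bd·Var(U) + (ad+bc)·covariance of V and U, with a=-3.3, b=-2.23, c=4, d=4.1.
ac·Var(V) = (-3.3)·4·4 = -52.8
bd·Var(U) = (-2.23)·4.1·47.8 = -437.0354
(ad+bc)·covariance of V and U = (-22.45)·(-6) = 134.7
covariance of Y and A = -52.8 + (-437.0354) + 134.7 = -355.1354.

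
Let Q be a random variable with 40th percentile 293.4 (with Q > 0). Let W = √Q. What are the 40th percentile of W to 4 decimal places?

√Q is increasing, so P_{40}(W) = g(P_{40}(Q)) ≈ 17.1289.

40th percentile of W = 17.1289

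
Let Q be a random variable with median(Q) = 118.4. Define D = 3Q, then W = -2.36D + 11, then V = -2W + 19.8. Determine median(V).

median(V) = 1674.344

median(D) = 3·118.4 = 355.2.
median(W) = (-2.36)·355.2 + 11 = -827.272.
median(V) = (-2)·(-827.272) + 19.8 = 1674.344.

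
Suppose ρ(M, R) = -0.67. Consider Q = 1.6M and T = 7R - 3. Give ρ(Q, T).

Linear rescalings preserve correlation up to sign; here the slopes 1.6 and 7 have the same sign, so ρ(Q, T) = ρ(M, R) = -0.67.

ρ(Q, T) = -0.67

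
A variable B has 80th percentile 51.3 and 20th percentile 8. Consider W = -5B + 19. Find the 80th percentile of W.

Since a = -5 < 0 the transformation is decreasing, reversing order: the 80th percentile of W corresponds to the 20th percentile of B.
So P_{80}(W) = a·P_{20}(B) + b = (-5)·8 + 19 = -21.

80th percentile of W = -21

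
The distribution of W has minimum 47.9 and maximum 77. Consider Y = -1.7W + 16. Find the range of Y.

Range of W = 77 − 47.9 = 29.1.
Range(Y) = |a|·Range(W) = |-1.7|·29.1 = 49.47.

Range(Y) = 49.47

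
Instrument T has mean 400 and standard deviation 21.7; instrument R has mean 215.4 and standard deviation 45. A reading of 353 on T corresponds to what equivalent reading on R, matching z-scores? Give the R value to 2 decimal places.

z = (353 − 400)/21.7 ≈ -2.1659.
R = 215.4 + z·45 = 215.4 + (353 − 400)·45/21.7 ≈ 117.93.

R = 117.93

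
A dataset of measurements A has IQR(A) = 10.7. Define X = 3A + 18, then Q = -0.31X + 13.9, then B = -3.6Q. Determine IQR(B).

IQR(X) = |3|·10.7 = 32.1.
IQR(Q) = |-0.31|·32.1 = 9.951.
IQR(B) = |-3.6|·9.951 = 35.8236.

IQR(B) = 35.8236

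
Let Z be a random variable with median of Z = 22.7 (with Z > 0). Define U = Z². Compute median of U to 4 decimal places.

Z² is monotone on this domain, so median of U = square(22.7) = 515.29.

median of U = 515.29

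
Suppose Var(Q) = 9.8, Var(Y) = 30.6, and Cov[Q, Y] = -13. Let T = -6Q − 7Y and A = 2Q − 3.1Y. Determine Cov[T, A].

By bilinearity, Cov[T, A] = ac·Var(Q) + bd·Var(Y) + (ad+bc)·Cov[Q, Y], with a=-6, b=-7, c=2, d=-3.1.
ac·Var(Q) = (-6)·2·9.8 = -117.6
bd·Var(Y) = (-7)·(-3.1)·30.6 = 664.02
(ad+bc)·Cov[Q, Y] = (4.6)·(-13) = -59.8
Cov[T, A] = -117.6 + 664.02 + (-59.8) = 486.62.

Cov[T, A] = 486.62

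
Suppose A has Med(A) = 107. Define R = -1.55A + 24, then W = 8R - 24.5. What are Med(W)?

Med(R) = (-1.55)·107 + 24 = -141.85.
Med(W) = 8·(-141.85) + (-24.5) = -1159.3.

Med(W) = -1159.3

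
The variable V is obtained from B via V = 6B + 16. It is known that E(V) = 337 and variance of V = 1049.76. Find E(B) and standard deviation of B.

From V = 6B + 16: E(V) = a·E(B) + b, so E(B) = (E(V) − b)/a = (337 − 16)/6 = 53.5.
standard deviation of V = √1049.76 = 32.4.
standard deviation of V = |a|·standard deviation of B, so standard deviation of B = 32.4/|6| = 5.4.

E(B) = 53.5, standard deviation of B = 5.4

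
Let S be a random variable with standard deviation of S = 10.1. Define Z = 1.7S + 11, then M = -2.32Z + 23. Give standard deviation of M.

standard deviation of M = 39.8344

standard deviation of Z = |1.7|·10.1 = 17.17.
standard deviation of M = |-2.32|·17.17 = 39.8344.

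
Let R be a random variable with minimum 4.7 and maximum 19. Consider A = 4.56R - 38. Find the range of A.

Range of R = 19 − 4.7 = 14.3.
Range(A) = |a|·Range(R) = |4.56|·14.3 = 65.208.

Range(A) = 65.208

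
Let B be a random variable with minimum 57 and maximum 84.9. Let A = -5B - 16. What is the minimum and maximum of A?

a = -5 < 0, so order reverses: min(A) = a·max(B)+b = (-5)·84.9 + (-16) = -440.5; max(A) = a·min(B)+b = (-5)·57 + (-16) = -301.

min(A) = -440.5, max(A) = -301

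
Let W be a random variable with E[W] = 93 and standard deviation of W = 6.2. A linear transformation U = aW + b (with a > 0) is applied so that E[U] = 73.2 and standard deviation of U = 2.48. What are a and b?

a = 0.4, b = 36

standard deviation of U = a·standard deviation of W (a > 0), so a = 2.48/6.2 = 0.4.
E[U] = a·E[W] + b, so b = 73.2 − 0.4·93 = 36.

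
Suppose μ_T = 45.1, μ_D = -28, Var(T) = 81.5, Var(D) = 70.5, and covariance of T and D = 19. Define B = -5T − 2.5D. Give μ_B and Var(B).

μ_B = (-5)·μ_T + (-2.5)·μ_D = (-5)·45.1 + (-2.5)·(-28) = -155.5.
Var(B) = a²·Var(T) + b²·Var(D) + 2ab·covariance of T and D with a = -5, b = -2.5.
= (-5)²·81.5 + (-2.5)²·70.5 + 2·(-5)·(-2.5)·19
= 2037.5 + 440.625 + 475 = 2953.125.

μ_B = -155.5, Var(B) = 2953.125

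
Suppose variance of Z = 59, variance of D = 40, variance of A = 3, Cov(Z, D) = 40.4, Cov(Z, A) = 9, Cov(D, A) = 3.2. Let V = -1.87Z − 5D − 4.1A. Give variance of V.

variance of V = 2281.4331

variance of V = a²·variance of Z + b²·variance of D + c²·variance of A + 2ab·Cov(Z, D) + 2ac·Cov(Z, A) + 2bc·Cov(D, A), with a = -1.87, b = -5, c = -4.1.
= 206.3171 + 1000 + 50.43 + 755.48 + 138.006 + 131.2
= 2281.4331.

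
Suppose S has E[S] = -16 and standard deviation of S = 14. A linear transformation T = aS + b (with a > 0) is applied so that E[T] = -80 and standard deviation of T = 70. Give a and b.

standard deviation of T = a·standard deviation of S (a > 0), so a = 70/14 = 5.
E[T] = a·E[S] + b, so b = -80 − 5·(-16) = 0.

a = 5, b = 0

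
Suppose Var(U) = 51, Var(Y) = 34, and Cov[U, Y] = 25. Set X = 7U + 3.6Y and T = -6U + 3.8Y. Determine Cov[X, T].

Cov[X, T] = -1551.88

By bilinearity, Cov[X, T] = ac·Var(U) + bd·Var(Y) + (ad+bc)·Cov[U, Y], with a=7, b=3.6, c=-6, d=3.8.
ac·Var(U) = 7·(-6)·51 = -2142
bd·Var(Y) = 3.6·3.8·34 = 465.12
(ad+bc)·Cov[U, Y] = (5)·25 = 125
Cov[X, T] = -2142 + 465.12 + 125 = -1551.88.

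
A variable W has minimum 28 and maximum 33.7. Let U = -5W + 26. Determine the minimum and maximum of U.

a = -5 < 0, so order reverses: min(U) = a·max(W)+b = (-5)·33.7 + 26 = -142.5; max(U) = a·min(W)+b = (-5)·28 + 26 = -114.

min(U) = -142.5, max(U) = -114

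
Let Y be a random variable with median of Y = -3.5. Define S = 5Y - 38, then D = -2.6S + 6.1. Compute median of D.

median of D = 150.4

median of S = 5·(-3.5) + (-38) = -55.5.
median of D = (-2.6)·(-55.5) + 6.1 = 150.4.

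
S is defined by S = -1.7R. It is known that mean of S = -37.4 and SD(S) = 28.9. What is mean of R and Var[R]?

mean of R = 22, Var[R] = 289

From S = -1.7R: mean of S = a·mean of R + b, so mean of R = (mean of S − b)/a = (-37.4 − 0)/(-1.7) = 22.
Var[S] = 28.9² = 835.21.
Var[S] = a²·Var[R], so Var[R] = 835.21/(-1.7)² = 289.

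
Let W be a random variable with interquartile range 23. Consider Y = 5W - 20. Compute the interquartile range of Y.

Under Y = aW + b, IQR(Y) = |a|·IQR(W) = |5|·23 = 115 (shifts cancel; spread scales by |a|).

IQR(Y) = 115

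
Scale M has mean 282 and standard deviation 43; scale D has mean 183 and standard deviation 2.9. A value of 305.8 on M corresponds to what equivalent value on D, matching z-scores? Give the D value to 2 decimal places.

z = (305.8 − 282)/43 ≈ 0.5535.
D = 183 + z·2.9 = 183 + (305.8 − 282)·2.9/43 ≈ 184.61.

D = 184.61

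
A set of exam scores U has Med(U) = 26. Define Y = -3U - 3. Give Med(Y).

Med(Y) = -81

A linear map preserves order up to sign, so Med(Y) = a·Med(U) + b = (-3)·26 + (-3) = -81.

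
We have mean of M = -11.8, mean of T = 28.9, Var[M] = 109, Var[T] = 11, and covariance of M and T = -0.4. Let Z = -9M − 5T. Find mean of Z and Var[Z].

mean of Z = -38.3, Var[Z] = 9068

mean of Z = (-9)·mean of M + (-5)·mean of T = (-9)·(-11.8) + (-5)·28.9 = -38.3.
Var[Z] = a²·Var[M] + b²·Var[T] + 2ab·covariance of M and T with a = -9, b = -5.
= (-9)²·109 + (-5)²·11 + 2·(-9)·(-5)·(-0.4)
= 8829 + 275 + (-36) = 9068.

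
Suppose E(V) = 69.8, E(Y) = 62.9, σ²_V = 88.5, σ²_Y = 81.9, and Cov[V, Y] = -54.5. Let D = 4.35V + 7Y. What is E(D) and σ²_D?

E(D) = 743.93, σ²_D = 2368.69125

E(D) = 4.35·E(V) + 7·E(Y) = 4.35·69.8 + 7·62.9 = 743.93.
σ²_D = a²·σ²_V + b²·σ²_Y + 2ab·Cov[V, Y] with a = 4.35, b = 7.
= 4.35²·88.5 + 7²·81.9 + 2·4.35·7·(-54.5)
= 1674.64125 + 4013.1 + (-3319.05) = 2368.69125.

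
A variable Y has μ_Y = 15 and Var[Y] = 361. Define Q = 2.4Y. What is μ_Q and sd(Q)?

Q = 2.4Y is linear with a = 2.4, b = 0.
μ_Q = a·μ_Y + b = 2.4·15 = 36.
sd(Y) = √361 = 19.
sd(Q) = |a|·sd(Y) = |2.4|·19 = 45.6.

μ_Q = 36, sd(Q) = 45.6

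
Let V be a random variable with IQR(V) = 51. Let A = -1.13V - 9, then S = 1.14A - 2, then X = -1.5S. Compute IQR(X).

IQR(X) = 98.5473

IQR(A) = |-1.13|·51 = 57.63.
IQR(S) = |1.14|·57.63 = 65.6982.
IQR(X) = |-1.5|·65.6982 = 98.5473.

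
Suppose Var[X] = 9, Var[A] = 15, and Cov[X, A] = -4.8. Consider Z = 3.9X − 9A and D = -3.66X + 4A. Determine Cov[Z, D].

By bilinearity, Cov[Z, D] = ac·Var[X] + bd·Var[A] + (ad+bc)·Cov[X, A], with a=3.9, b=-9, c=-3.66, d=4.
ac·Var[X] = 3.9·(-3.66)·9 = -128.466
bd·Var[A] = (-9)·4·15 = -540
(ad+bc)·Cov[X, A] = (48.54)·(-4.8) = -232.992
Cov[Z, D] = -128.466 + (-540) + (-232.992) = -901.458.

Cov[Z, D] = -901.458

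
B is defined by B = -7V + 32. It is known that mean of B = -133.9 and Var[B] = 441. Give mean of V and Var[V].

mean of V = 23.7, Var[V] = 9

From B = -7V + 32: mean of B = a·mean of V + b, so mean of V = (mean of B − b)/a = (-133.9 − 32)/(-7) = 23.7.
Var[B] = a²·Var[V], so Var[V] = 441/(-7)² = 9.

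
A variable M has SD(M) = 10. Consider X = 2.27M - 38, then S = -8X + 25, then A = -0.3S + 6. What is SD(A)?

SD(A) = 54.48

SD(X) = |2.27|·10 = 22.7.
SD(S) = |-8|·22.7 = 181.6.
SD(A) = |-0.3|·181.6 = 54.48.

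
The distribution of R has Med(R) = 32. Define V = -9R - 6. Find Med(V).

Med(V) = -294

A linear map preserves order up to sign, so Med(V) = a·Med(R) + b = (-9)·32 + (-6) = -294.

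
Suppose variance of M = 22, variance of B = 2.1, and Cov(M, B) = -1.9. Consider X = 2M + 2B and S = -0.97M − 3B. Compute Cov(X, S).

By bilinearity, Cov(X, S) = ac·variance of M + bd·variance of B + (ad+bc)·Cov(M, B), with a=2, b=2, c=-0.97, d=-3.
ac·variance of M = 2·(-0.97)·22 = -42.68
bd·variance of B = 2·(-3)·2.1 = -12.6
(ad+bc)·Cov(M, B) = (-7.94)·(-1.9) = 15.086
Cov(X, S) = -42.68 + (-12.6) + 15.086 = -40.194.

Cov(X, S) = -40.194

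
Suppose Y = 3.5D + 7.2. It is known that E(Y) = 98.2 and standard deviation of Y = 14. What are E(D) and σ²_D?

E(D) = 26, σ²_D = 16

From Y = 3.5D + 7.2: E(Y) = a·E(D) + b, so E(D) = (E(Y) − b)/a = (98.2 − 7.2)/3.5 = 26.
σ²_Y = 14² = 196.
σ²_Y = a²·σ²_D, so σ²_D = 196/3.5² = 16.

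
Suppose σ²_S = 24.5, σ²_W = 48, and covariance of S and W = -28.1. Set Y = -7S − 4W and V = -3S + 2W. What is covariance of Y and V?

covariance of Y and V = 186.7

By bilinearity, covariance of Y and V = ac·σ²_S + bd·σ²_W + (ad+bc)·covariance of S and W, with a=-7, b=-4, c=-3, d=2.
ac·σ²_S = (-7)·(-3)·24.5 = 514.5
bd·σ²_W = (-4)·2·48 = -384
(ad+bc)·covariance of S and W = (-2)·(-28.1) = 56.2
covariance of Y and V = 514.5 + (-384) + 56.2 = 186.7.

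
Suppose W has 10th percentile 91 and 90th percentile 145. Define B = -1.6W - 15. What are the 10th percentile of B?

10th percentile of B = -247

Since a = -1.6 < 0 the transformation is decreasing, reversing order: the 10th percentile of B corresponds to the 90th percentile of W.
So P_{10}(B) = a·P_{90}(W) + b = (-1.6)·145 + (-15) = -247.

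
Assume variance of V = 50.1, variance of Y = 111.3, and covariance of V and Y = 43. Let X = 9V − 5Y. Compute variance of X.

variance of X = a²·variance of V + b²·variance of Y + 2ab·covariance of V and Y with a = 9, b = -5.
= 9²·50.1 + (-5)²·111.3 + 2·9·(-5)·43
= 4058.1 + 2782.5 + (-3870) = 2970.6.

variance of X = 2970.6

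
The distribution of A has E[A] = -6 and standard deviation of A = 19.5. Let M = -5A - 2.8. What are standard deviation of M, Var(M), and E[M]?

standard deviation of M = 97.5, Var(M) = 9506.25, E[M] = 27.2

M = -5A - 2.8 is linear with a = -5, b = -2.8.
standard deviation of M = |a|·standard deviation of A = |-5|·19.5 = 97.5.
Var(A) = 19.5² = 380.25.
Var(M) = a²·Var(A) = (-5)²·380.25 = 9506.25 (the additive constant -2.8 does not affect variance).
E[M] = a·E[A] + b = (-5)·(-6) + (-2.8) = 27.2.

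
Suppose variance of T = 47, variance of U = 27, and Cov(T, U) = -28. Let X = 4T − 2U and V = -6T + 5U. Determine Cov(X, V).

By bilinearity, Cov(X, V) = ac·variance of T + bd·variance of U + (ad+bc)·Cov(T, U), with a=4, b=-2, c=-6, d=5.
ac·variance of T = 4·(-6)·47 = -1128
bd·variance of U = (-2)·5·27 = -270
(ad+bc)·Cov(T, U) = (32)·(-28) = -896
Cov(X, V) = -1128 + (-270) + (-896) = -2294.

Cov(X, V) = -2294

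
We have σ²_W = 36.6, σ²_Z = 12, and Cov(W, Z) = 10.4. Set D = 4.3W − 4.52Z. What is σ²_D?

σ²_D = 517.63

σ²_D = a²·σ²_W + b²·σ²_Z + 2ab·Cov(W, Z) with a = 4.3, b = -4.52.
= 4.3²·36.6 + (-4.52)²·12 + 2·4.3·(-4.52)·10.4
= 676.734 + 245.1648 + (-404.2688) = 517.63.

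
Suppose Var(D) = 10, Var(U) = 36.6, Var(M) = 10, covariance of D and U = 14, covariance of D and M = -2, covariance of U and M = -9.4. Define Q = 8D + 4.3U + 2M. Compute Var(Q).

Var(Q) = a²·Var(D) + b²·Var(U) + c²·Var(M) + 2ab·covariance of D and U + 2ac·covariance of D and M + 2bc·covariance of U and M, with a = 8, b = 4.3, c = 2.
= 640 + 676.734 + 40 + 963.2 + (-64) + (-161.68)
= 2094.254.

Var(Q) = 2094.254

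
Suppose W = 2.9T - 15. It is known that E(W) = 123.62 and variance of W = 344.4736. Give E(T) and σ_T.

From W = 2.9T - 15: E(W) = a·E(T) + b, so E(T) = (E(W) − b)/a = (123.62 − (-15))/2.9 = 47.8.
σ_W = √344.4736 = 18.56.
σ_W = |a|·σ_T, so σ_T = 18.56/|2.9| = 6.4.

E(T) = 47.8, σ_T = 6.4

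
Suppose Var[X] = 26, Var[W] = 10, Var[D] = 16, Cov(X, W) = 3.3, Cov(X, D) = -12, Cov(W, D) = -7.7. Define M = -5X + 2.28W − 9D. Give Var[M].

Var[M] = 1158.752

Var[M] = a²·Var[X] + b²·Var[W] + c²·Var[D] + 2ab·Cov(X, W) + 2ac·Cov(X, D) + 2bc·Cov(W, D), with a = -5, b = 2.28, c = -9.
= 650 + 51.984 + 1296 + (-75.24) + (-1080) + 316.008
= 1158.752.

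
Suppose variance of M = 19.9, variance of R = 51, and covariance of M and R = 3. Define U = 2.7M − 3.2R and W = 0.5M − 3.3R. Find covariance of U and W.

covariance of U and W = 533.895

By bilinearity, covariance of U and W = ac·variance of M + bd·variance of R + (ad+bc)·covariance of M and R, with a=2.7, b=-3.2, c=0.5, d=-3.3.
ac·variance of M = 2.7·0.5·19.9 = 26.865
bd·variance of R = (-3.2)·(-3.3)·51 = 538.56
(ad+bc)·covariance of M and R = (-10.51)·3 = -31.53
covariance of U and W = 26.865 + 538.56 + (-31.53) = 533.895.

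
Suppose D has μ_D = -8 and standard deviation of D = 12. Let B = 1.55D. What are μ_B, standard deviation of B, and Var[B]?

μ_B = -12.4, standard deviation of B = 18.6, Var[B] = 345.96

B = 1.55D is linear with a = 1.55, b = 0.
μ_B = a·μ_D + b = 1.55·(-8) = -12.4.
standard deviation of B = |a|·standard deviation of D = |1.55|·12 = 18.6.
Var[D] = 12² = 144.
Var[B] = a²·Var[D] = 1.55²·144 = 345.96.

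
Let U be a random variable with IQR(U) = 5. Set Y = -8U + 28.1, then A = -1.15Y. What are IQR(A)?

IQR(A) = 46

IQR(Y) = |-8|·5 = 40.
IQR(A) = |-1.15|·40 = 46.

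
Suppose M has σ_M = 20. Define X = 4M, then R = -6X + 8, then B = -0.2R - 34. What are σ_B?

σ_X = |4|·20 = 80.
σ_R = |-6|·80 = 480.
σ_B = |-0.2|·480 = 96.

σ_B = 96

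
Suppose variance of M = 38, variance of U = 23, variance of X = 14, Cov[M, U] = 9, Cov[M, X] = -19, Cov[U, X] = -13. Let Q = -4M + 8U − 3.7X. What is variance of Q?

variance of Q = a²·variance of M + b²·variance of U + c²·variance of X + 2ab·Cov[M, U] + 2ac·Cov[M, X] + 2bc·Cov[U, X], with a = -4, b = 8, c = -3.7.
= 608 + 1472 + 191.66 + (-576) + (-562.4) + 769.6
= 1902.86.

variance of Q = 1902.86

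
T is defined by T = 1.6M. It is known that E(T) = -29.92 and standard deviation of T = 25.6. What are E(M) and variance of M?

From T = 1.6M: E(T) = a·E(M) + b, so E(M) = (E(T) − b)/a = (-29.92 − 0)/1.6 = -18.7.
variance of T = 25.6² = 655.36.
variance of T = a²·variance of M, so variance of M = 655.36/1.6² = 256.

E(M) = -18.7, variance of M = 256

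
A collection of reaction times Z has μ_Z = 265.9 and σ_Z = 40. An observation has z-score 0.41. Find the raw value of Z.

Z = μ_Z + z·σ_Z = 265.9 + 0.41·40 = 282.3.

Z = 282.3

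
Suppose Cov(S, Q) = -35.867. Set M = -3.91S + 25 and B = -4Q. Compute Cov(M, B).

Cov(M, B) = a·c·Cov(S, Q) = (-3.91)·(-4)·(-35.867) = -560.95988. Additive constants drop out.

Cov(M, B) = -560.95988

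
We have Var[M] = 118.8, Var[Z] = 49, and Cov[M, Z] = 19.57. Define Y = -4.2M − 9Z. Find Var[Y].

Var[Y] = 7544.124

Var[Y] = a²·Var[M] + b²·Var[Z] + 2ab·Cov[M, Z] with a = -4.2, b = -9.
= (-4.2)²·118.8 + (-9)²·49 + 2·(-4.2)·(-9)·19.57
= 2095.632 + 3969 + 1479.492 = 7544.124.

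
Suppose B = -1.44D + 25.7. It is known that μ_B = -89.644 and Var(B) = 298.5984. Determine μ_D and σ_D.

μ_D = 80.1, σ_D = 12

From B = -1.44D + 25.7: μ_B = a·μ_D + b, so μ_D = (μ_B − b)/a = (-89.644 − 25.7)/(-1.44) = 80.1.
σ_B = √298.5984 = 17.28.
σ_B = |a|·σ_D, so σ_D = 17.28/|-1.44| = 12.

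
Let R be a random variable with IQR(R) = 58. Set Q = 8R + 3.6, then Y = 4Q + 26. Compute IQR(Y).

IQR(Q) = |8|·58 = 464.
IQR(Y) = |4|·464 = 1856.

IQR(Y) = 1856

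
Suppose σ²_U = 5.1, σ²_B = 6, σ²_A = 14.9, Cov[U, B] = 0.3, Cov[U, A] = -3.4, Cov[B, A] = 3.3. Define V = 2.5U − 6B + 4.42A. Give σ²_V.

σ²_V = a²·σ²_U + b²·σ²_B + c²·σ²_A + 2ab·Cov[U, B] + 2ac·Cov[U, A] + 2bc·Cov[B, A], with a = 2.5, b = -6, c = 4.42.
= 31.875 + 216 + 291.09236 + (-9) + (-75.14) + (-175.032)
= 279.79536.

σ²_V = 279.79536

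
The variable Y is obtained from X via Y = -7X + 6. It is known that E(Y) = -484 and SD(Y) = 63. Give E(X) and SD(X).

From Y = -7X + 6: E(Y) = a·E(X) + b, so E(X) = (E(Y) − b)/a = (-484 − 6)/(-7) = 70.
SD(Y) = |a|·SD(X), so SD(X) = 63/|-7| = 9.

E(X) = 70, SD(X) = 9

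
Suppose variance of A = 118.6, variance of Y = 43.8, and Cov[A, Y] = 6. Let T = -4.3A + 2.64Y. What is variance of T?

variance of T = a²·variance of A + b²·variance of Y + 2ab·Cov[A, Y] with a = -4.3, b = 2.64.
= (-4.3)²·118.6 + 2.64²·43.8 + 2·(-4.3)·2.64·6
= 2192.914 + 305.26848 + (-136.224) = 2361.95848.

variance of T = 2361.95848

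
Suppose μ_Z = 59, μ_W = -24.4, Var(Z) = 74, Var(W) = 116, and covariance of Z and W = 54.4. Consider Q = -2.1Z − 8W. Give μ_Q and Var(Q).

μ_Q = 71.3, Var(Q) = 9578.18

μ_Q = (-2.1)·μ_Z + (-8)·μ_W = (-2.1)·59 + (-8)·(-24.4) = 71.3.
Var(Q) = a²·Var(Z) + b²·Var(W) + 2ab·covariance of Z and W with a = -2.1, b = -8.
= (-2.1)²·74 + (-8)²·116 + 2·(-2.1)·(-8)·54.4
= 326.34 + 7424 + 1827.84 = 9578.18.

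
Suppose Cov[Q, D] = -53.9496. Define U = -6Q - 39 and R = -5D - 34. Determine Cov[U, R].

Cov[U, R] = a·c·Cov[Q, D] = (-6)·(-5)·(-53.9496) = -1618.488. Additive constants drop out.

Cov[U, R] = -1618.488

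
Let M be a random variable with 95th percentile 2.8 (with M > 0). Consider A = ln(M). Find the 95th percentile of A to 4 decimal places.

ln(M) is increasing, so P_{95}(A) = g(P_{95}(M)) ≈ 1.0296.

95th percentile of A = 1.0296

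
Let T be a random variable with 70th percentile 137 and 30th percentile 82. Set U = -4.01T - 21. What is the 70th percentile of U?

70th percentile of U = -349.82

Since a = -4.01 < 0 the transformation is decreasing, reversing order: the 70th percentile of U corresponds to the 30th percentile of T.
So P_{70}(U) = a·P_{30}(T) + b = (-4.01)·82 + (-21) = -349.82.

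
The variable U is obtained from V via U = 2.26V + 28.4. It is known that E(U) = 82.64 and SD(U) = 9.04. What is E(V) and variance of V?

E(V) = 24, variance of V = 16

From U = 2.26V + 28.4: E(U) = a·E(V) + b, so E(V) = (E(U) − b)/a = (82.64 − 28.4)/2.26 = 24.
variance of U = 9.04² = 81.7216.
variance of U = a²·variance of V, so variance of V = 81.7216/2.26² = 16.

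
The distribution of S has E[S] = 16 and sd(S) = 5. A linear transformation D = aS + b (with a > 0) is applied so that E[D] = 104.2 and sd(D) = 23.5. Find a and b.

sd(D) = a·sd(S) (a > 0), so a = 23.5/5 = 4.7.
E[D] = a·E[S] + b, so b = 104.2 − 4.7·16 = 29.

a = 4.7, b = 29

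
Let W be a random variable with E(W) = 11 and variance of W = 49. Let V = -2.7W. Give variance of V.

V = -2.7W is linear with a = -2.7, b = 0.
variance of V = a²·variance of W = (-2.7)²·49 = 357.21.

variance of V = 357.21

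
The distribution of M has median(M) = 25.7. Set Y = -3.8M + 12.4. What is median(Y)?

median(Y) = -85.26

A linear map preserves order up to sign, so median(Y) = a·median(M) + b = (-3.8)·25.7 + 12.4 = -85.26.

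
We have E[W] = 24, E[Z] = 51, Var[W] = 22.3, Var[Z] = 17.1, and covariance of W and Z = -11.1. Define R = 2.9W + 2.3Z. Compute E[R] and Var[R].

E[R] = 2.9·E[W] + 2.3·E[Z] = 2.9·24 + 2.3·51 = 186.9.
Var[R] = a²·Var[W] + b²·Var[Z] + 2ab·covariance of W and Z with a = 2.9, b = 2.3.
= 2.9²·22.3 + 2.3²·17.1 + 2·2.9·2.3·(-11.1)
= 187.543 + 90.459 + (-148.074) = 129.928.

E[R] = 186.9, Var[R] = 129.928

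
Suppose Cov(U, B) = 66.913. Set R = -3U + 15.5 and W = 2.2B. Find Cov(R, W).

Cov(R, W) = a·c·Cov(U, B) = (-3)·2.2·66.913 = -441.6258. Additive constants drop out.

Cov(R, W) = -441.6258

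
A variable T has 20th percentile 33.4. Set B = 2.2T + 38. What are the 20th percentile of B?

20th percentile of B = 111.48

Since a = 2.2 > 0 the transformation is increasing, so the 20th percentile of B = a·(P_{20} of T) + b = 2.2·33.4 + 38 = 111.48.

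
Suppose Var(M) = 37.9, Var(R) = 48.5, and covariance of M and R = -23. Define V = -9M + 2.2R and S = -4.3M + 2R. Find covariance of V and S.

covariance of V and S = 2311.71

By bilinearity, covariance of V and S = ac·Var(M) + bd·Var(R) + (ad+bc)·covariance of M and R, with a=-9, b=2.2, c=-4.3, d=2.
ac·Var(M) = (-9)·(-4.3)·37.9 = 1466.73
bd·Var(R) = 2.2·2·48.5 = 213.4
(ad+bc)·covariance of M and R = (-27.46)·(-23) = 631.58
covariance of V and S = 1466.73 + 213.4 + 631.58 = 2311.71.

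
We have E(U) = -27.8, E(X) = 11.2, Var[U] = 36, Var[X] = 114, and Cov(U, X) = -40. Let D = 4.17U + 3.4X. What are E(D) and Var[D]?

E(D) = -77.846, Var[D] = 809.6004

E(D) = 4.17·E(U) + 3.4·E(X) = 4.17·(-27.8) + 3.4·11.2 = -77.846.
Var[D] = a²·Var[U] + b²·Var[X] + 2ab·Cov(U, X) with a = 4.17, b = 3.4.
= 4.17²·36 + 3.4²·114 + 2·4.17·3.4·(-40)
= 626.0004 + 1317.84 + (-1134.24) = 809.6004.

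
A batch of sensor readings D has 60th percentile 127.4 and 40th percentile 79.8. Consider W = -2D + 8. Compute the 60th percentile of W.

Since a = -2 < 0 the transformation is decreasing, reversing order: the 60th percentile of W corresponds to the 40th percentile of D.
So P_{60}(W) = a·P_{40}(D) + b = (-2)·79.8 + 8 = -151.6.

60th percentile of W = -151.6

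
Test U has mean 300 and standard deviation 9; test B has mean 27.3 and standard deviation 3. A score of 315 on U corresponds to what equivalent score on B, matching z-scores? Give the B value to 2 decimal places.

B = 32.30

z = (315 − 300)/9 ≈ 1.6667.
B = 27.3 + z·3 = 27.3 + (315 − 300)·3/9 = 32.30.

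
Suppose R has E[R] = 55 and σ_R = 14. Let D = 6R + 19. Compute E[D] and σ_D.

E[D] = 349, σ_D = 84

D = 6R + 19 is linear with a = 6, b = 19.
E[D] = a·E[R] + b = 6·55 + 19 = 349.
σ_D = |a|·σ_R = |6|·14 = 84.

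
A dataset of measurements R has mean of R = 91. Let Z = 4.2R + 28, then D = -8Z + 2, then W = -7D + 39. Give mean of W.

mean of W = 22996.2

mean of Z = 4.2·91 + 28 = 410.2.
mean of D = (-8)·410.2 + 2 = -3279.6.
mean of W = (-7)·(-3279.6) + 39 = 22996.2.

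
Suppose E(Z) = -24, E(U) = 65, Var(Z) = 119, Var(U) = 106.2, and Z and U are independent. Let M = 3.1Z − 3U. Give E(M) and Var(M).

E(M) = 3.1·E(Z) + (-3)·E(U) = 3.1·(-24) + (-3)·65 = -269.4.
Var(M) = a²·Var(Z) + b²·Var(U) + 2ab·Cov[Z, U] with a = 3.1, b = -3.
Independence gives Cov[Z, U] = 0.
= 3.1²·119 + (-3)²·106.2 + 2·3.1·(-3)·0
= 1143.59 + 955.8 + 0 = 2099.39.

E(M) = -269.4, Var(M) = 2099.39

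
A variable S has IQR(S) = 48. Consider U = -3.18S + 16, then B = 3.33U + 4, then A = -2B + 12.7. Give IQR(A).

IQR(U) = |-3.18|·48 = 152.64.
IQR(B) = |3.33|·152.64 = 508.2912.
IQR(A) = |-2|·508.2912 = 1016.5824.

IQR(A) = 1016.5824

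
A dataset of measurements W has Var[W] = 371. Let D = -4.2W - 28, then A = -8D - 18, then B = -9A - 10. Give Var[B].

Var[D] = (-4.2)²·371 = 6544.44.
Var[A] = (-8)²·6544.44 = 418844.16.
Var[B] = (-9)²·418844.16 = 33926376.96.

Var[B] = 33926376.96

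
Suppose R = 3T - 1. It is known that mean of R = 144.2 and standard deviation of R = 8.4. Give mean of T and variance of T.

mean of T = 48.4, variance of T = 7.84

From R = 3T - 1: mean of R = a·mean of T + b, so mean of T = (mean of R − b)/a = (144.2 − (-1))/3 = 48.4.
variance of R = 8.4² = 70.56.
variance of R = a²·variance of T, so variance of T = 70.56/3² = 7.84.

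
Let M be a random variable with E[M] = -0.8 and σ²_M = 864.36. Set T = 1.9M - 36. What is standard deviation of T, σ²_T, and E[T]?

T = 1.9M - 36 is linear with a = 1.9, b = -36.
standard deviation of M = √864.36 = 29.4.
standard deviation of T = |a|·standard deviation of M = |1.9|·29.4 = 55.86.
σ²_T = a²·σ²_M = 1.9²·864.36 = 3120.3396 (the additive constant -36 does not affect variance).
E[T] = a·E[M] + b = 1.9·(-0.8) + (-36) = -37.52.

standard deviation of T = 55.86, σ²_T = 3120.3396, E[T] = -37.52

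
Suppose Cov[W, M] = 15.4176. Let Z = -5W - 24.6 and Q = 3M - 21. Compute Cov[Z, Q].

Cov[Z, Q] = -231.264

Cov[Z, Q] = a·c·Cov[W, M] = (-5)·3·15.4176 = -231.264. Additive constants drop out.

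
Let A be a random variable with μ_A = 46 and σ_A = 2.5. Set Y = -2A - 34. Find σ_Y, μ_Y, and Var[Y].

σ_Y = 5, μ_Y = -126, Var[Y] = 25

Y = -2A - 34 is linear with a = -2, b = -34.
σ_Y = |a|·σ_A = |-2|·2.5 = 5.
μ_Y = a·μ_A + b = (-2)·46 + (-34) = -126.
Var[A] = 2.5² = 6.25.
Var[Y] = a²·Var[A] = (-2)²·6.25 = 25 (the additive constant -34 does not affect variance).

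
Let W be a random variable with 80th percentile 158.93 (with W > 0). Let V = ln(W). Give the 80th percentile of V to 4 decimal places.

80th percentile of V = 5.0685

ln(W) is increasing, so P_{80}(V) = g(P_{80}(W)) ≈ 5.0685.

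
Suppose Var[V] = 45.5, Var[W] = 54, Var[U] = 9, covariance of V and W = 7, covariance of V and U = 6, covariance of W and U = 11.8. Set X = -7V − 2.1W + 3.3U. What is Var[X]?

Var[X] = 2330.702

Var[X] = a²·Var[V] + b²·Var[W] + c²·Var[U] + 2ab·covariance of V and W + 2ac·covariance of V and U + 2bc·covariance of W and U, with a = -7, b = -2.1, c = 3.3.
= 2229.5 + 238.14 + 98.01 + 205.8 + (-277.2) + (-163.548)
= 2330.702.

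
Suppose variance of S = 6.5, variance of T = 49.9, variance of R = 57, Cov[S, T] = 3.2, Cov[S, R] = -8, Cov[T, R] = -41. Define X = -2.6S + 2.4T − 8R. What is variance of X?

variance of X = 5181.028

variance of X = a²·variance of S + b²·variance of T + c²·variance of R + 2ab·Cov[S, T] + 2ac·Cov[S, R] + 2bc·Cov[T, R], with a = -2.6, b = 2.4, c = -8.
= 43.94 + 287.424 + 3648 + (-39.936) + (-332.8) + 1574.4
= 5181.028.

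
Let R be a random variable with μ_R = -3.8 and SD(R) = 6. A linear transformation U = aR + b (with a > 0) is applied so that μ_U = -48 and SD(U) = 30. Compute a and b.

SD(U) = a·SD(R) (a > 0), so a = 30/6 = 5.
μ_U = a·μ_R + b, so b = -48 − 5·(-3.8) = -29.

a = 5, b = -29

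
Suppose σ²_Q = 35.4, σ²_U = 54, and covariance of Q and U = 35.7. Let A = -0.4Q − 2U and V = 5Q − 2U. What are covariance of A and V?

By bilinearity, covariance of A and V = ac·σ²_Q + bd·σ²_U + (ad+bc)·covariance of Q and U, with a=-0.4, b=-2, c=5, d=-2.
ac·σ²_Q = (-0.4)·5·35.4 = -70.8
bd·σ²_U = (-2)·(-2)·54 = 216
(ad+bc)·covariance of Q and U = (-9.2)·35.7 = -328.44
covariance of A and V = -70.8 + 216 + (-328.44) = -183.24.

covariance of A and V = -183.24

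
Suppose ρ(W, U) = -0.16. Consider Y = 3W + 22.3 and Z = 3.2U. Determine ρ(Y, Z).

Linear rescalings preserve correlation up to sign; here the slopes 3 and 3.2 have the same sign, so ρ(Y, Z) = ρ(W, U) = -0.16.

ρ(Y, Z) = -0.16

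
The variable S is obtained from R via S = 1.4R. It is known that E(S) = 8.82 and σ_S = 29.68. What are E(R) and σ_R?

E(R) = 6.3, σ_R = 21.2

From S = 1.4R: E(S) = a·E(R) + b, so E(R) = (E(S) − b)/a = (8.82 − 0)/1.4 = 6.3.
σ_S = |a|·σ_R, so σ_R = 29.68/|1.4| = 21.2.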